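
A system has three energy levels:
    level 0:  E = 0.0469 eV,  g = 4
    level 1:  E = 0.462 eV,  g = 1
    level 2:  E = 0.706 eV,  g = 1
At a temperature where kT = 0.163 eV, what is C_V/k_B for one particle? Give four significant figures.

0.1897

Eᵢ/kT = 0.287730, 2.83436, 4.33129.
Z = Σ gᵢe^(−Eᵢ/kT) = 4·e^(−0.287730) + 1·e^(−2.83436) + 1·e^(−4.33129) = 2.99986 + 0.0587561 + 0.0131506 = 3.07177.
⟨E⟩ = 0.0576616 eV, ⟨E²⟩ = 0.00836469 eV².
C_V/k_B = (⟨E²⟩ − ⟨E⟩²)/(kT)² = (0.00836469 − 0.00332486)/0.0265690 = 0.1897.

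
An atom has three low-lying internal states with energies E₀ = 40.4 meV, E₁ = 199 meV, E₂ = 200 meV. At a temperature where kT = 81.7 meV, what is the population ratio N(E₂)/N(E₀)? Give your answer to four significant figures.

n₂/n₀ = exp[−(E₂−E₀)/kT] = exp(−(159.6 meV)/(81.7 meV)) = exp(-1.95349) = 0.1418.

0.1418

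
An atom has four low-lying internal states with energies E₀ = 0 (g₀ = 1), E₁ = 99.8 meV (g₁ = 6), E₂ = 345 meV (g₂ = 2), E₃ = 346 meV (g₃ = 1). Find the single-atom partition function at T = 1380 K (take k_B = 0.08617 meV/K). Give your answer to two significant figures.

k_BT = 0.08617 × 1380 K = 118.9 meV.
Eᵢ/kT = 0, 0.8394, 2.902, 2.910.
Z = Σ gᵢe^(−Eᵢ/kT) = 1·e^(−0) + 6·e^(−0.8394) + 2·e^(−2.902) + 1·e^(−2.910) = 1.000 + 2.592 + 0.1098 + 0.05448 = 3.756.

Z = 3.8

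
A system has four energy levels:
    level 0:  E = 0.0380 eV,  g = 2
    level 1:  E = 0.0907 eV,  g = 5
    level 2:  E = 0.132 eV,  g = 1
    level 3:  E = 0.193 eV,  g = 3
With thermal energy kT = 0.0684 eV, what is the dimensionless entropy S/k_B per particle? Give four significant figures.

2.166

Eᵢ/kT = 0.555556, 1.32602, 1.92982, 2.82164.
Z = Σ gᵢe^(−Eᵢ/kT) = 2·e^(−0.555556) + 5·e^(−1.32602) + 1·e^(−1.92982) + 3·e^(−2.82164) = 1.14751 + 1.32766 + 0.145174 + 0.178525 = 2.79887.
⟨E⟩ = Σ EᵢPᵢ = 0.0777608 eV.
S/k_B = ln Z + ⟨E⟩/kT = ln(2.79887) + 0.0777608/0.0684 = 1.02922 + 1.13685 = 2.166.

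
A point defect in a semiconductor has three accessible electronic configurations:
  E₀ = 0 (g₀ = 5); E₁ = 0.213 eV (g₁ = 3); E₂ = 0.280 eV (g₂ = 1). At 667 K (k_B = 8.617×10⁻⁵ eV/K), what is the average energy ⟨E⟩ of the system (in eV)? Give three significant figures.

0.00351 eV

k_BT = 8.617×10⁻⁵ × 667 K = 0.057475 eV.
Eᵢ/kT = 0, 3.7060, 4.8717.
Z = Σ gᵢe^(−Eᵢ/kT) = 5·e^(−0) + 3·e^(−3.7060) + 1·e^(−4.8717) = 5.0000 + 0.073727 + 0.0076603 = 5.0814.
⟨E⟩ = Σ Eᵢ gᵢe^(−Eᵢ/kT) / Z = (0·5.0000 + 0.213·0.073727 + 0.280·0.0076603) / 5.0814 = 0.00351 eV.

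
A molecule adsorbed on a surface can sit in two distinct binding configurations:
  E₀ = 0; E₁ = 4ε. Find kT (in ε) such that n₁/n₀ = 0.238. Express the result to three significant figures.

n₁/n₀ = exp[−(E₁−E₀)/kT] = 0.238.
⇒ (E₁−E₀)/kT = ln(1/0.238) = ln(4.2017) = 1.4355.
kT = 4ε / 1.4355 = 2.79 ε.

2.79 ε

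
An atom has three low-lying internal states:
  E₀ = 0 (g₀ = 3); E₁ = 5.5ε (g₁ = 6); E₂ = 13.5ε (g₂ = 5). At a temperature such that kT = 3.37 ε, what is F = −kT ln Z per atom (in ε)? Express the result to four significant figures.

-4.887 ε

Eᵢ/kT = 0, 1.63205, 4.00593.
Z = Σ gᵢe^(−Eᵢ/kT) = 3·e^(−0) + 6·e^(−1.63205) + 5·e^(−4.00593) = 3.00000 + 1.17317 + 0.0910367 = 4.26421.
F = −kT ln Z = −3.37 × ln(4.26421) = −3.37 × 1.45026 = -4.887 ε.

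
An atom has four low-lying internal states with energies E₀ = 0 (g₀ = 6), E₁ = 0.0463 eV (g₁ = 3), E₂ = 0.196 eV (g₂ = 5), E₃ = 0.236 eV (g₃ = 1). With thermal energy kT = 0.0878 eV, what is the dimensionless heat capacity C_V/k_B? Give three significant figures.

0.360

Eᵢ/kT = 0, 0.52733, 2.2323, 2.6879.
Z = Σ gᵢe^(−Eᵢ/kT) = 6·e^(−0) + 3·e^(−0.52733) + 5·e^(−2.2323) + 1·e^(−2.6879) = 6.0000 + 1.7705 + 0.53641 + 0.068024 = 8.3749.
⟨E⟩ = 0.024259 eV, ⟨E²⟩ = 0.0033661 eV².
C_V/k_B = (⟨E²⟩ − ⟨E⟩²)/(kT)² = (0.0033661 − 0.00058850)/0.0077088 = 0.360.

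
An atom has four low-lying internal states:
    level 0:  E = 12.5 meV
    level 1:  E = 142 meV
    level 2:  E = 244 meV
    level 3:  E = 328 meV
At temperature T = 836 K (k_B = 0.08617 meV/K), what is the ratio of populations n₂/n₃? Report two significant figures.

k_BT = 0.08617 × 836 K = 72.04 meV.
n₂/n₃ = exp[−(E₂−E₃)/kT] = exp(−(-84 meV)/(72.04 meV)) = exp(1.166) = 3.2.

3.2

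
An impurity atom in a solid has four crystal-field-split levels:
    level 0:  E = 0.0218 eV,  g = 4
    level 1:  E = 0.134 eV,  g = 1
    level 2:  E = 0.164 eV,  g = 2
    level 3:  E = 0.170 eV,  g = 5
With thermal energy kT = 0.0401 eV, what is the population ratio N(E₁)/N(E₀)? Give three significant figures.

n₁/n₀ = (g₁/g₀) exp[−(E₁−E₀)/kT] = (1/4) × exp(−(0.1122 eV)/(0.0401 eV)) = (1/4) × exp(-2.7980) = 0.0152.

0.0152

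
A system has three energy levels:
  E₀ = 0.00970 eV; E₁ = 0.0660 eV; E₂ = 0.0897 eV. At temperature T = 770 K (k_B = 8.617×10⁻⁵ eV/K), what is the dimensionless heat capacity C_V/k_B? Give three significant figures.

0.255

k_BT = 8.617×10⁻⁵ × 770 K = 0.066351 eV.
Eᵢ/kT = 0.14619, 0.99471, 1.3519.
Z = Σ e^(−Eᵢ/kT) = e^(−0.14619) + e^(−0.99471) + e^(−1.3519) = 0.86399 + 0.36983 + 0.25875 = 1.4926.
⟨E⟩ = 0.037518 eV, ⟨E²⟩ = 0.0025286 eV².
C_V/k_B = (⟨E²⟩ − ⟨E⟩²)/(kT)² = (0.0025286 − 0.0014076)/0.0044025 = 0.255.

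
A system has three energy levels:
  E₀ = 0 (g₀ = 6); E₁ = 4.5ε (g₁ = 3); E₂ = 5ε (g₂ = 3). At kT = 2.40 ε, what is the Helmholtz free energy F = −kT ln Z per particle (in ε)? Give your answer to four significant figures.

Eᵢ/kT = 0, 1.87500, 2.08333.
Z = Σ gᵢe^(−Eᵢ/kT) = 6·e^(−0) + 3·e^(−1.87500) + 3·e^(−2.08333) = 6.00000 + 0.460065 + 0.373545 = 6.83361.
F = −kT ln Z = −2.40 × ln(6.83361) = −2.40 × 1.92185 = -4.612 ε.

-4.612 ε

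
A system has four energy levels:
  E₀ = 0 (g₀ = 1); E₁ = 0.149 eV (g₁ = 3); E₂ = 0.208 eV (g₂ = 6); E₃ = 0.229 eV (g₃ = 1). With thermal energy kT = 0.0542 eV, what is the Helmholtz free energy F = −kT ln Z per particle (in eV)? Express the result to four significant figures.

-0.01569 eV

Eᵢ/kT = 0, 2.74908, 3.83764, 4.22509.
Z = Σ gᵢe^(−Eᵢ/kT) = 1·e^(−0) + 3·e^(−2.74908) + 6·e^(−3.83764) + 1·e^(−4.22509) = 1.00000 + 0.191960 + 0.129266 + 0.0146240 = 1.33585.
F = −kT ln Z = −0.0542 × ln(1.33585) = −0.0542 × 0.289568 = -0.01569 eV.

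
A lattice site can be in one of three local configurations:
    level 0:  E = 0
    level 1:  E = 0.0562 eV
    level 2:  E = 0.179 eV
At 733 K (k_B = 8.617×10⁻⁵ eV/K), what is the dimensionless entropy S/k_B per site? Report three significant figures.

0.747

k_BT = 8.617×10⁻⁵ × 733 K = 0.063163 eV.
Eᵢ/kT = 0, 0.88976, 2.8339.
Z = Σ e^(−Eᵢ/kT) = e^(−0) + e^(−0.88976) + e^(−2.8339) = 1.0000 + 0.41075 + 0.058783 = 1.4695.
⟨E⟩ = Σ EᵢPᵢ = 0.022869 eV.
S/k_B = ln Z + ⟨E⟩/kT = ln(1.4695) + 0.022869/0.063163 = 0.38492 + 0.36206 = 0.747.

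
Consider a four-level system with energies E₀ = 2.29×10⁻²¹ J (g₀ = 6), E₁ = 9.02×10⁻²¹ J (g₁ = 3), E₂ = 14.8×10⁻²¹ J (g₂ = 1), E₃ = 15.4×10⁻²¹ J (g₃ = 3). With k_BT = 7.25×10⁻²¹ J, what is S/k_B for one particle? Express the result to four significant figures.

Eᵢ/kT = 0.315862, 1.24414, 2.04138, 2.12414.
Z = Σ gᵢe^(−Eᵢ/kT) = 6·e^(−0.315862) + 3·e^(−1.24414) + 1·e^(−2.04138) + 3·e^(−2.12414) = 4.37496 + 0.864566 + 0.129849 + 0.358607 = 5.72798.
⟨E⟩ = Σ EᵢPᵢ = 4.41017 ×10⁻²¹ J.
S/k_B = ln Z + ⟨E⟩/kT = ln(5.72798) + 4.41017/7.25 = 1.74536 + 0.608299 = 2.354.

2.354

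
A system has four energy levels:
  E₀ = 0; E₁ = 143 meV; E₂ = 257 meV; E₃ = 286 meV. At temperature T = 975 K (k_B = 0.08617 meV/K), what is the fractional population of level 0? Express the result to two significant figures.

k_BT = 0.08617 × 975 K = 84.02 meV.
Eᵢ/kT = 0, 1.702, 3.059, 3.404.
Z = Σ e^(−Eᵢ/kT) = e^(−0) + e^(−1.702) + e^(−3.059) + e^(−3.404) = 1.000 + 0.1823 + 0.04693 + 0.03324 = 1.262.
P₀ = e^(−E₀/kT) / Z = 1.000/1.262 = 0.79.

0.79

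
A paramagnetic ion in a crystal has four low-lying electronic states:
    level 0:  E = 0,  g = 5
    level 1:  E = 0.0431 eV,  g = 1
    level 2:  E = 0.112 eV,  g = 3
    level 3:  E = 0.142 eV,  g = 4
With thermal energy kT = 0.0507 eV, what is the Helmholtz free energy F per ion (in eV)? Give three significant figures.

-0.0908 eV

Eᵢ/kT = 0, 0.85010, 2.2091, 2.8008.
Z = Σ gᵢe^(−Eᵢ/kT) = 5·e^(−0) + 1·e^(−0.85010) + 3·e^(−2.2091) + 4·e^(−2.8008) = 5.0000 + 0.42737 + 0.32940 + 0.24305 = 5.9998.
F = −kT ln Z = −0.0507 × ln(5.9998) = −0.0507 × 1.7917 = -0.0908 eV.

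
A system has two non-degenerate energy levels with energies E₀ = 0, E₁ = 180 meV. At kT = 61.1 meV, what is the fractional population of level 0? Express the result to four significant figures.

Eᵢ/kT = 0, 2.94599.
Z = Σ e^(−Eᵢ/kT) = e^(−0) + e^(−2.94599) = 1.00000 + 0.0525500 = 1.05255.
P₀ = e^(−E₀/kT) / Z = 1.00000/1.05255 = 0.9501.

0.9501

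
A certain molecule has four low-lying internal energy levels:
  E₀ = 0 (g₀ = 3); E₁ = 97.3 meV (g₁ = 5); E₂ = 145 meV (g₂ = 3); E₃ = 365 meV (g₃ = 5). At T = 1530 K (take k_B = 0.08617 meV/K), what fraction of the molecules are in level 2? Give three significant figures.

0.149

k_BT = 0.08617 × 1530 K = 131.84 meV.
Eᵢ/kT = 0, 0.73802, 1.0998, 2.7685.
Z = Σ gᵢe^(−Eᵢ/kT) = 3·e^(−0) + 5·e^(−0.73802) + 3·e^(−1.0998) + 5·e^(−2.7685) = 3.0000 + 2.3903 + 0.99881 + 0.31378 = 6.7029.
P₂ = g₂ e^(−E₂/kT) / Z = 0.99881/6.7029 = 0.149.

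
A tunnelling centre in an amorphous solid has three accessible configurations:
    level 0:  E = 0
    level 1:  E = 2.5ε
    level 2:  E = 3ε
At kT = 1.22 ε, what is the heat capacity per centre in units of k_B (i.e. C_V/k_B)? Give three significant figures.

Eᵢ/kT = 0, 2.0492, 2.4590.
Z = Σ e^(−Eᵢ/kT) = e^(−0) + e^(−2.0492) + e^(−2.4590) = 1.0000 + 0.12884 + 0.085520 = 1.2144.
⟨E⟩ = 0.47650 ε, ⟨E²⟩ = 1.2969 ε².
C_V/k_B = (⟨E²⟩ − ⟨E⟩²)/(kT)² = (1.2969 − 0.22705)/1.4884 = 0.719.

0.719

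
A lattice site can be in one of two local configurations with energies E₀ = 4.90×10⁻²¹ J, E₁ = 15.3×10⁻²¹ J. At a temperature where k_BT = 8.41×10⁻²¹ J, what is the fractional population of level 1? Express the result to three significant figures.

Eᵢ/kT = 0.58264, 1.8193.
Z = Σ e^(−Eᵢ/kT) = e^(−0.58264) + e^(−1.8193) = 0.55842 + 0.16214 = 0.72056.
P₁ = e^(−E₁/kT) / Z = 0.16214/0.72056 = 0.225.

0.225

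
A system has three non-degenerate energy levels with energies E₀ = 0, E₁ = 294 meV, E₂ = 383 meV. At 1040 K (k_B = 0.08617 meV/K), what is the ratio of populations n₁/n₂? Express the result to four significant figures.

2.700

k_BT = 0.08617 × 1040 K = 89.6168 meV.
n₁/n₂ = exp[−(E₁−E₂)/kT] = exp(−(-89 meV)/(89.6168 meV)) = exp(0.993117) = 2.700.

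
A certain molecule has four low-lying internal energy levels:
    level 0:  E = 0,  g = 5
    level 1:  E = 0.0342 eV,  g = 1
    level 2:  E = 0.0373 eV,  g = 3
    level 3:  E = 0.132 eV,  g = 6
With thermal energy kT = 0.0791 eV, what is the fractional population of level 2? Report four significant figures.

Eᵢ/kT = 0, 0.432364, 0.471555, 1.66877.
Z = Σ gᵢe^(−Eᵢ/kT) = 5·e^(−0) + 1·e^(−0.432364) + 3·e^(−0.471555) + 6·e^(−1.66877) = 5.00000 + 0.648973 + 1.87209 + 1.13087 = 8.65193.
P₂ = g₂ e^(−E₂/kT) / Z = 1.87209/8.65193 = 0.2164.

0.2164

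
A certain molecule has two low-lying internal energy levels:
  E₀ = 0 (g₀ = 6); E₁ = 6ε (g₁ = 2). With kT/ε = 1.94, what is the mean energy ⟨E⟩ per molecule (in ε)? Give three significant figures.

Eᵢ/kT = 0, 3.0928.
Z = Σ gᵢe^(−Eᵢ/kT) = 6·e^(−0) + 2·e^(−3.0928) = 6.0000 + 0.090749 = 6.0907.
⟨E⟩ = Σ Eᵢ gᵢe^(−Eᵢ/kT) / Z = (0·6.0000 + 6·0.090749) / 6.0907 = 0.0894 ε.

0.0894 ε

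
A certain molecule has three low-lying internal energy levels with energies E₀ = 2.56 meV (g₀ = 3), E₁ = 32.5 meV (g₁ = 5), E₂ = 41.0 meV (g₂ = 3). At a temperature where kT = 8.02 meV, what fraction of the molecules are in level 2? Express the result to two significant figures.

0.0079

Eᵢ/kT = 0.3192, 4.052, 5.112.
Z = Σ gᵢe^(−Eᵢ/kT) = 3·e^(−0.3192) + 5·e^(−4.052) + 3·e^(−5.112) = 2.180 + 0.08694 + 0.01807 = 2.285.
P₂ = g₂ e^(−E₂/kT) / Z = 0.01807/2.285 = 0.0079.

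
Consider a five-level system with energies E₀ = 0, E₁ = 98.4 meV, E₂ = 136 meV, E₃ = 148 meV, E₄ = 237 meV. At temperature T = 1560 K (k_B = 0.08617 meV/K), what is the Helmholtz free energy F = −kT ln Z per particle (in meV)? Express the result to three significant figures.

-115 meV

k_BT = 0.08617 × 1560 K = 134.43 meV.
Eᵢ/kT = 0, 0.73198, 1.0117, 1.1009, 1.7630.
Z = Σ e^(−Eᵢ/kT) = e^(−0) + e^(−0.73198) + e^(−1.0117) + e^(−1.1009) + e^(−1.7630) = 1.0000 + 0.48096 + 0.36360 + 0.33257 + 0.17153 = 2.3487.
F = −kT ln Z = −134.43 × ln(2.3487) = −134.43 × 0.85386 = -115 meV.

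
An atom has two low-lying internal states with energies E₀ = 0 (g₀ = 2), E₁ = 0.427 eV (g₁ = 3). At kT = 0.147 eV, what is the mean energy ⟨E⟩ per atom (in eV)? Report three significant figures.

Eᵢ/kT = 0, 2.9048.
Z = Σ gᵢe^(−Eᵢ/kT) = 2·e^(−0) + 3·e^(−2.9048) = 2.0000 + 0.16428 = 2.1643.
⟨E⟩ = Σ Eᵢ gᵢe^(−Eᵢ/kT) / Z = (0·2.0000 + 0.427·0.16428) / 2.1643 = 0.0324 eV.

0.0324 eV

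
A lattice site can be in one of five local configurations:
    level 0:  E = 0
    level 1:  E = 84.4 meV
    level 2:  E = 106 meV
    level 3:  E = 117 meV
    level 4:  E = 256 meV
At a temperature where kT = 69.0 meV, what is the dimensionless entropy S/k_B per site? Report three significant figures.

Eᵢ/kT = 0, 1.2232, 1.5362, 1.6957, 3.7101.
Z = Σ e^(−Eᵢ/kT) = e^(−0) + e^(−1.2232) + e^(−1.5362) + e^(−1.6957) + e^(−3.7101) = 1.0000 + 0.29429 + 0.21520 + 0.18347 + 0.024475 = 1.7174.
⟨E⟩ = Σ EᵢPᵢ = 43.892 meV.
S/k_B = ln Z + ⟨E⟩/kT = ln(1.7174) + 43.892/69.0 = 0.54081 + 0.63612 = 1.18.

1.18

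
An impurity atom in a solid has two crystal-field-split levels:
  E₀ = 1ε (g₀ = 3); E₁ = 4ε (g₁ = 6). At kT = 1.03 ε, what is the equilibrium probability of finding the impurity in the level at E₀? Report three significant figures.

Eᵢ/kT = 0.97087, 3.8835.
Z = Σ gᵢe^(−Eᵢ/kT) = 3·e^(−0.97087) + 6·e^(−3.8835) = 1.1363 + 0.12347 = 1.2598.
P₀ = g₀ e^(−E₀/kT) / Z = 1.1363/1.2598 = 0.902.

0.902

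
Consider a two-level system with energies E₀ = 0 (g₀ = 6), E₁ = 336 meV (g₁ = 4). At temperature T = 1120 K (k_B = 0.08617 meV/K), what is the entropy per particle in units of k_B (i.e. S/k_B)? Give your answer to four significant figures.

1.882

k_BT = 0.08617 × 1120 K = 96.5104 meV.
Eᵢ/kT = 0, 3.48149.
Z = Σ gᵢe^(−Eᵢ/kT) = 6·e^(−0) + 4·e^(−3.48149) = 6.00000 + 0.123046 = 6.12305.
⟨E⟩ = Σ EᵢPᵢ = 6.75210 meV.
S/k_B = ln Z + ⟨E⟩/kT = ln(6.12305) + 6.75210/96.5104 = 1.81206 + 0.0699624 = 1.882.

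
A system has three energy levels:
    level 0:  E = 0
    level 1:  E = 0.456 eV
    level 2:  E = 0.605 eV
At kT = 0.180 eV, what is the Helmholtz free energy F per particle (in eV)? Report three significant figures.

Eᵢ/kT = 0, 2.5333, 3.3611.
Z = Σ e^(−Eᵢ/kT) = e^(−0) + e^(−2.5333) + e^(−3.3611) = 1.0000 + 0.079397 + 0.034697 = 1.1141.
F = −kT ln Z = −0.180 × ln(1.1141) = −0.180 × 0.10805 = -0.0194 eV.

-0.0194 eV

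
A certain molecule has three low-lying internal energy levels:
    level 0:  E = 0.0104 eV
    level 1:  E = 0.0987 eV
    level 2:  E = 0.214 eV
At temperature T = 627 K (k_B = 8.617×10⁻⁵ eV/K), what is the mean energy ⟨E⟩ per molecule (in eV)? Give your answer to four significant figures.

0.02840 eV

k_BT = 8.617×10⁻⁵ × 627 K = 0.0540286 eV.
Eᵢ/kT = 0.192491, 1.82681, 3.96087.
Z = Σ e^(−Eᵢ/kT) = e^(−0.192491) + e^(−1.82681) + e^(−3.96087) = 0.824902 + 0.160926 + 0.0190465 = 1.00487.
⟨E⟩ = Σ Eᵢ e^(−Eᵢ/kT) / Z = (0.0104·0.824902 + 0.0987·0.160926 + 0.214·0.0190465) / 1.00487 = 0.02840 eV.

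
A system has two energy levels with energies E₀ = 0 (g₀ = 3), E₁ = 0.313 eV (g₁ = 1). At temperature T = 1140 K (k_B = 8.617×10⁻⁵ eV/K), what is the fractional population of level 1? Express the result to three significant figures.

0.0136

k_BT = 8.617×10⁻⁵ × 1140 K = 0.098234 eV.
Eᵢ/kT = 0, 3.1863.
Z = Σ gᵢe^(−Eᵢ/kT) = 3·e^(−0) + 1·e^(−3.1863) = 3.0000 + 0.041324 = 3.0413.
P₁ = g₁ e^(−E₁/kT) / Z = 0.041324/3.0413 = 0.0136.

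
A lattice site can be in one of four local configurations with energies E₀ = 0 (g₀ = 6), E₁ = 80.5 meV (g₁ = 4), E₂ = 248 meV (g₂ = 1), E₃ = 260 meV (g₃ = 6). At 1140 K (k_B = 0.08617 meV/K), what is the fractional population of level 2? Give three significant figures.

k_BT = 0.08617 × 1140 K = 98.234 meV.
Eᵢ/kT = 0, 0.81947, 2.5246, 2.6467.
Z = Σ gᵢe^(−Eᵢ/kT) = 6·e^(−0) + 4·e^(−0.81947) + 1·e^(−2.5246) + 6·e^(−2.6467) = 6.0000 + 1.7627 + 0.080090 + 0.42531 = 8.2681.
P₂ = g₂ e^(−E₂/kT) / Z = 0.080090/8.2681 = 0.00969.

0.00969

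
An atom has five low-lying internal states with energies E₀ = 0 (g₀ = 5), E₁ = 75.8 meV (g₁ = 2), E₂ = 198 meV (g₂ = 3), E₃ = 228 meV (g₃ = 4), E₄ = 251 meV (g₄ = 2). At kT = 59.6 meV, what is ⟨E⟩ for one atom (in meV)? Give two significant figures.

16 meV

Eᵢ/kT = 0, 1.272, 3.322, 3.826, 4.211.
Z = Σ gᵢe^(−Eᵢ/kT) = 5·e^(−0) + 2·e^(−1.272) + 3·e^(−3.322) + 4·e^(−3.826) + 2·e^(−4.211) = 5.000 + 0.5605 + 0.1082 + 0.08719 + 0.02966 = 5.786.
⟨E⟩ = Σ Eᵢ gᵢe^(−Eᵢ/kT) / Z = (0·5.000 + 75.8·0.5605 + 198·0.1082 + 228·0.08719 + 251·0.02966) / 5.786 = 16 meV.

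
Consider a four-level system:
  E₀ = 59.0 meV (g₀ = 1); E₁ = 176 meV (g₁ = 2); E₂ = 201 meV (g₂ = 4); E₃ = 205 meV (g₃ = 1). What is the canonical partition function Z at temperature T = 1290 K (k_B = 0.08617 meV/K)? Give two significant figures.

Z = 1.8

k_BT = 0.08617 × 1290 K = 111.2 meV.
Eᵢ/kT = 0.5306, 1.583, 1.808, 1.844.
Z = Σ gᵢe^(−Eᵢ/kT) = 1·e^(−0.5306) + 2·e^(−1.583) + 4·e^(−1.808) + 1·e^(−1.844) = 0.5883 + 0.4107 + 0.6559 + 0.1582 = 1.813.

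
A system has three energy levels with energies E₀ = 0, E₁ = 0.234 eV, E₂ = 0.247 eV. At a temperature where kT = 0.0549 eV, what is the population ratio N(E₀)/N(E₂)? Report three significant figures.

89.9

n₀/n₂ = exp[−(E₀−E₂)/kT] = exp(−(-0.247 eV)/(0.0549 eV)) = exp(4.4991) = 89.9.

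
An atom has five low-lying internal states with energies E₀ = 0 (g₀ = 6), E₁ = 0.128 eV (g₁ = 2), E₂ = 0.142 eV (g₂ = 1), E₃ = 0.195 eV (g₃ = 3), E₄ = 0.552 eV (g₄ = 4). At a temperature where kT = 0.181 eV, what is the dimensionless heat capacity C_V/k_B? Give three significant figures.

0.330

Eᵢ/kT = 0, 0.70718, 0.78453, 1.0773, 3.0497.
Z = Σ gᵢe^(−Eᵢ/kT) = 6·e^(−0) + 2·e^(−0.70718) + 1·e^(−0.78453) + 3·e^(−1.0773) + 4·e^(−3.0497) = 6.0000 + 0.98607 + 0.45633 + 1.0215 + 0.18949 = 8.6534.
⟨E⟩ = 0.057181 eV, ⟨E²⟩ = 0.014091 eV².
C_V/k_B = (⟨E²⟩ − ⟨E⟩²)/(kT)² = (0.014091 − 0.0032697)/0.032761 = 0.330.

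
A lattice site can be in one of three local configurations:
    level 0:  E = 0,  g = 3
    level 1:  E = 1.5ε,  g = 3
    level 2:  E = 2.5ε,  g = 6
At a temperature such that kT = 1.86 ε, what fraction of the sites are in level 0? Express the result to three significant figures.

Eᵢ/kT = 0, 0.80645, 1.3441.
Z = Σ gᵢe^(−Eᵢ/kT) = 3·e^(−0) + 3·e^(−0.80645) + 6·e^(−1.3441) = 3.0000 + 1.3393 + 1.5646 = 5.9039.
P₀ = g₀ e^(−E₀/kT) / Z = 3.0000/5.9039 = 0.508.

0.508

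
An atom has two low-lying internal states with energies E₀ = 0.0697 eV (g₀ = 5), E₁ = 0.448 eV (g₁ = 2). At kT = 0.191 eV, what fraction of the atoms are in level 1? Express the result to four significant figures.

Eᵢ/kT = 0.364921, 2.34555.
Z = Σ gᵢe^(−Eᵢ/kT) = 5·e^(−0.364921) + 2·e^(−2.34555) = 3.47126 + 0.191589 = 3.66285.
P₁ = g₁ e^(−E₁/kT) / Z = 0.191589/3.66285 = 0.05231.

0.05231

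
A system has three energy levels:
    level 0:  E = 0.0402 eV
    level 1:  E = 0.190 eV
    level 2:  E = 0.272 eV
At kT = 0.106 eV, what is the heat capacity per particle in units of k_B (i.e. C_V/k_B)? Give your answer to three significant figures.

0.566

Eᵢ/kT = 0.37925, 1.7925, 2.5660.
Z = Σ e^(−Eᵢ/kT) = e^(−0.37925) + e^(−1.7925) + e^(−2.5660) = 0.68437 + 0.16654 + 0.076842 = 0.92775.
⟨E⟩ = 0.086290 eV, ⟨E²⟩ = 0.013800 eV².
C_V/k_B = (⟨E²⟩ − ⟨E⟩²)/(kT)² = (0.013800 − 0.0074460)/0.011236 = 0.566.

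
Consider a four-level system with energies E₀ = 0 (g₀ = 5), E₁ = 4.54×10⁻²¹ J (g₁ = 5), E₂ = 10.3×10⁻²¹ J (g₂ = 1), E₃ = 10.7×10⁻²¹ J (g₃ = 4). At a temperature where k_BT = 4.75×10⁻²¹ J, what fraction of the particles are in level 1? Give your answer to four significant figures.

Eᵢ/kT = 0, 0.955789, 2.16842, 2.25263.
Z = Σ gᵢe^(−Eᵢ/kT) = 5·e^(−0) + 5·e^(−0.955789) + 1·e^(−2.16842) + 4·e^(−2.25263) = 5.00000 + 1.92254 + 0.114358 + 0.420490 = 7.45739.
P₁ = g₁ e^(−E₁/kT) / Z = 1.92254/7.45739 = 0.2578.

0.2578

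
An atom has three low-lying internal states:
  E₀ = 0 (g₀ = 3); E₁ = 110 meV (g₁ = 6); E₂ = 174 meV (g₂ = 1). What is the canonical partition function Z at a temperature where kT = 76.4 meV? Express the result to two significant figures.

Eᵢ/kT = 0, 1.440, 2.277.
Z = Σ gᵢe^(−Eᵢ/kT) = 3·e^(−0) + 6·e^(−1.440) + 1·e^(−2.277) = 3.000 + 1.422 + 0.1026 = 4.525.

Z = 4.5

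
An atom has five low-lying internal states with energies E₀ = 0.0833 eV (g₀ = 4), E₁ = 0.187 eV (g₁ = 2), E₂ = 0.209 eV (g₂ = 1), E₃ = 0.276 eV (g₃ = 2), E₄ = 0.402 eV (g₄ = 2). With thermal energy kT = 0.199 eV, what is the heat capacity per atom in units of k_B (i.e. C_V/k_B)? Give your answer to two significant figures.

Eᵢ/kT = 0.4186, 0.9397, 1.050, 1.387, 2.020.
Z = Σ gᵢe^(−Eᵢ/kT) = 4·e^(−0.4186) + 2·e^(−0.9397) + 1·e^(−1.050) + 2·e^(−1.387) + 2·e^(−2.020) = 2.632 + 0.7815 + 0.3499 + 0.4996 + 0.2653 = 4.528.
⟨E⟩ = 0.1509 eV, ⟨E²⟩ = 0.03132 eV².
C_V/k_B = (⟨E²⟩ − ⟨E⟩²)/(kT)² = (0.03132 − 0.02277)/0.03960 = 0.22.

0.22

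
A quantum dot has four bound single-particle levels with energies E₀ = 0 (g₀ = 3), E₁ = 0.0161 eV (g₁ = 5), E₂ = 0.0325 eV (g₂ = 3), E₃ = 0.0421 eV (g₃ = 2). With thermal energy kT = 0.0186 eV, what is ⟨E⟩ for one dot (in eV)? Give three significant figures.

0.0102 eV

Eᵢ/kT = 0, 0.86559, 1.7473, 2.2634.
Z = Σ gᵢe^(−Eᵢ/kT) = 3·e^(−0) + 5·e^(−0.86559) + 3·e^(−1.7473) + 2·e^(−2.2634) = 3.0000 + 2.1040 + 0.52273 + 0.20799 = 5.8347.
⟨E⟩ = Σ Eᵢ gᵢe^(−Eᵢ/kT) / Z = (0·3.0000 + 0.0161·2.1040 + 0.0325·0.52273 + 0.0421·0.20799) / 5.8347 = 0.0102 eV.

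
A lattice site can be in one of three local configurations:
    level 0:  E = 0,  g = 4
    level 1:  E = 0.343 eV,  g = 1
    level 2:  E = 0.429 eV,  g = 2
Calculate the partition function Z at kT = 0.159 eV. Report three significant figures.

Eᵢ/kT = 0, 2.1572, 2.6981.
Z = Σ gᵢe^(−Eᵢ/kT) = 4·e^(−0) + 1·e^(−2.1572) + 2·e^(−2.6981) = 4.0000 + 0.11565 + 0.13467 = 4.2503.

Z = 4.25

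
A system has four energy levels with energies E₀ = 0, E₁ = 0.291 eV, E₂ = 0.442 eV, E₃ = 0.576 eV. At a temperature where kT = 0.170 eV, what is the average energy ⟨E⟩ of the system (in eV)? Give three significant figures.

Eᵢ/kT = 0, 1.7118, 2.6000, 3.3882.
Z = Σ e^(−Eᵢ/kT) = e^(−0) + e^(−1.7118) + e^(−2.6000) + e^(−3.3882) = 1.0000 + 0.18054 + 0.074274 + 0.033769 = 1.2886.
⟨E⟩ = Σ Eᵢ e^(−Eᵢ/kT) / Z = (0·1.0000 + 0.291·0.18054 + 0.442·0.074274 + 0.576·0.033769) / 1.2886 = 0.0813 eV.

0.0813 eV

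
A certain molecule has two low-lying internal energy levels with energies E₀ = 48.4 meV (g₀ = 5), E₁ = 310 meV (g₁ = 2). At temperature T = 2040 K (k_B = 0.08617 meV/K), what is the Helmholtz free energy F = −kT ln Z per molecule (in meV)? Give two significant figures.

k_BT = 0.08617 × 2040 K = 175.8 meV.
Eᵢ/kT = 0.2753, 1.763.
Z = Σ gᵢe^(−Eᵢ/kT) = 5·e^(−0.2753) + 2·e^(−1.763) = 3.797 + 0.3431 = 4.140.
F = −kT ln Z = −175.8 × ln(4.140) = −175.8 × 1.421 = -250 meV.

-250 meV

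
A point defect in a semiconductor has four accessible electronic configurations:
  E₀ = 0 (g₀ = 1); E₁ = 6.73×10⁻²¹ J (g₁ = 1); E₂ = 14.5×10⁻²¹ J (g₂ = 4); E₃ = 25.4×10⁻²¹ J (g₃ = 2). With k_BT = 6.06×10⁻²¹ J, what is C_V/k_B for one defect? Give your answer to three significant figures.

1.13

Eᵢ/kT = 0, 1.1106, 2.3927, 4.1914.
Z = Σ gᵢe^(−Eᵢ/kT) = 1·e^(−0) + 1·e^(−1.1106) + 4·e^(−2.3927) + 2·e^(−4.1914) = 1.0000 + 0.32936 + 0.36553 + 0.030250 = 1.7251.
⟨E⟩ = 4.8027, ⟨E²⟩ = 64.510.
C_V/k_B = (⟨E²⟩ − ⟨E⟩²)/(kT)² = (64.510 − 23.066)/36.724 = 1.13.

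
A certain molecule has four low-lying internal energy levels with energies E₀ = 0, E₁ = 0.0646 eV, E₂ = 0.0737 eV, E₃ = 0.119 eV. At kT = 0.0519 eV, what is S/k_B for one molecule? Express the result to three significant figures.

Eᵢ/kT = 0, 1.2447, 1.4200, 2.2929.
Z = Σ e^(−Eᵢ/kT) = e^(−0) + e^(−1.2447) + e^(−1.4200) + e^(−2.2929) = 1.0000 + 0.28803 + 0.24171 + 0.10097 = 1.6307.
⟨E⟩ = Σ EᵢPᵢ = 0.029703 eV.
S/k_B = ln Z + ⟨E⟩/kT = ln(1.6307) + 0.029703/0.0519 = 0.48901 + 0.57231 = 1.06.

1.06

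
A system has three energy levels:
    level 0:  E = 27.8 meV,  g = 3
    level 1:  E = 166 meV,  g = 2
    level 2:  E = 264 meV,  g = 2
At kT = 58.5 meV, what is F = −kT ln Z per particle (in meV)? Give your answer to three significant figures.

Eᵢ/kT = 0.47521, 2.8376, 4.5128.
Z = Σ gᵢe^(−Eᵢ/kT) = 3·e^(−0.47521) + 2·e^(−2.8376) + 2·e^(−4.5128) = 1.8653 + 0.11713 + 0.021935 = 2.0044.
F = −kT ln Z = −58.5 × ln(2.0044) = −58.5 × 0.69534 = -40.7 meV.

-40.7 meV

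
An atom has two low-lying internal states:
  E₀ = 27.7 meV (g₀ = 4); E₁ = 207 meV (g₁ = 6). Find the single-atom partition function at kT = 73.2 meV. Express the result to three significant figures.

Z = 3.09

Eᵢ/kT = 0.37842, 2.8279.
Z = Σ gᵢe^(−Eᵢ/kT) = 4·e^(−0.37842) + 6·e^(−2.8279) = 2.7398 + 0.35482 = 3.0946.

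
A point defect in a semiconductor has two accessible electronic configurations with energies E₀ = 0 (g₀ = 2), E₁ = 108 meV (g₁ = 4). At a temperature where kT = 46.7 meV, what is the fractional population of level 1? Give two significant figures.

0.17

Eᵢ/kT = 0, 2.313.
Z = Σ gᵢe^(−Eᵢ/kT) = 2·e^(−0) + 4·e^(−2.313) = 2.000 + 0.3959 = 2.396.
P₁ = g₁ e^(−E₁/kT) / Z = 0.3959/2.396 = 0.17.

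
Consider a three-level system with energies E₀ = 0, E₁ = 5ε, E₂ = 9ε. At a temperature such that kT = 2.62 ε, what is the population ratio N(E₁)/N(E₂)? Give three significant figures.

n₁/n₂ = exp[−(E₁−E₂)/kT] = exp(−(-4ε)/(2.62ε)) = exp(1.5267) = 4.60.

4.60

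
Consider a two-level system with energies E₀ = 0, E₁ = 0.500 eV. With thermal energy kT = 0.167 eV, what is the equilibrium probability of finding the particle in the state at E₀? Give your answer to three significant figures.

0.952

Eᵢ/kT = 0, 2.9940.
Z = Σ e^(−Eᵢ/kT) = e^(−0) + e^(−2.9940) = 1.0000 + 0.050087 = 1.0501.
P₀ = e^(−E₀/kT) / Z = 1.0000/1.0501 = 0.952.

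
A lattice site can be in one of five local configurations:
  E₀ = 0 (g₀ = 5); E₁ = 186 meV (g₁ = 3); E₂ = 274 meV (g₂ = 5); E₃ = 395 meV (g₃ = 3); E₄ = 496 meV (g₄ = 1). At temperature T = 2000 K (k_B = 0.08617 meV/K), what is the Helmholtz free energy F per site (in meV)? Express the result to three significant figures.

-345 meV

k_BT = 0.08617 × 2000 K = 172.34 meV.
Eᵢ/kT = 0, 1.0793, 1.5899, 2.2920, 2.8780.
Z = Σ gᵢe^(−Eᵢ/kT) = 5·e^(−0) + 3·e^(−1.0793) + 5·e^(−1.5899) + 3·e^(−2.2920) + 1·e^(−2.8780) = 5.0000 + 1.0195 + 1.0197 + 0.30319 + 0.056247 = 7.3986.
F = −kT ln Z = −172.34 × ln(7.3986) = −172.34 × 2.0013 = -345 meV.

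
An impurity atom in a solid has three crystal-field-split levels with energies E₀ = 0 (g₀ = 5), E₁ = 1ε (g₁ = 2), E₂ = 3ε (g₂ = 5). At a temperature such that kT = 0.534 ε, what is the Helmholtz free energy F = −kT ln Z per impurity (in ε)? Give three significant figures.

-0.893 ε

Eᵢ/kT = 0, 1.8727, 5.6180.
Z = Σ gᵢe^(−Eᵢ/kT) = 5·e^(−0) + 2·e^(−1.8727) + 5·e^(−5.6180) = 5.0000 + 0.30742 + 0.018159 = 5.3256.
F = −kT ln Z = −0.534 × ln(5.3256) = −0.534 × 1.6725 = -0.893 ε.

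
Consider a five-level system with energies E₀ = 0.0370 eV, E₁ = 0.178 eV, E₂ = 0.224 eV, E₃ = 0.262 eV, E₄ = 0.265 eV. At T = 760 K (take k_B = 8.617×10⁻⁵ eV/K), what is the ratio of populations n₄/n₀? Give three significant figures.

0.0308

k_BT = 8.617×10⁻⁵ × 760 K = 0.065489 eV.
n₄/n₀ = exp[−(E₄−E₀)/kT] = exp(−(0.2280 eV)/(0.065489 eV)) = exp(-3.4815) = 0.0308.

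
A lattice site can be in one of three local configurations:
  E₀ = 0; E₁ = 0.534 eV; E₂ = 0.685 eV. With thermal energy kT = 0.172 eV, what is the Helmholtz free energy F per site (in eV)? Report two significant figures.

-0.011 eV

Eᵢ/kT = 0, 3.105, 3.983.
Z = Σ e^(−Eᵢ/kT) = e^(−0) + e^(−3.105) + e^(−3.983) = 1.000 + 0.04482 + 0.01863 = 1.063.
F = −kT ln Z = −0.172 × ln(1.063) = −0.172 × 0.06110 = -0.011 eV.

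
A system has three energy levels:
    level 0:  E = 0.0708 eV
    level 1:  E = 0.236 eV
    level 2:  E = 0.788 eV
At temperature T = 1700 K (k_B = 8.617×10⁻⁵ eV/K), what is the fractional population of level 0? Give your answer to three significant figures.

k_BT = 8.617×10⁻⁵ × 1700 K = 0.14649 eV.
Eᵢ/kT = 0.48331, 1.6110, 5.3792.
Z = Σ e^(−Eᵢ/kT) = e^(−0.48331) + e^(−1.6110) + e^(−5.3792) = 0.61674 + 0.19969 + 0.0046115 = 0.82104.
P₀ = e^(−E₀/kT) / Z = 0.61674/0.82104 = 0.751.

0.751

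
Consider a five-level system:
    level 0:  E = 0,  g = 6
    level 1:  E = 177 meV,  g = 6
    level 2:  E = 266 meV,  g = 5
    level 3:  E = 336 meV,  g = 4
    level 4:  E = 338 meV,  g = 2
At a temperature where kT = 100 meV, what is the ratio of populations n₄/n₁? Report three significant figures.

n₄/n₁ = (g₄/g₁) exp[−(E₄−E₁)/kT] = (2/6) × exp(−(161 meV)/(100 meV)) = (2/6) × exp(-1.6100) = 0.0666.

0.0666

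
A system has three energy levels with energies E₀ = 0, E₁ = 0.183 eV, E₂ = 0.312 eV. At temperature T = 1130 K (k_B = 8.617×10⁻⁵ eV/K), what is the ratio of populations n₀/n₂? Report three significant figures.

24.6

k_BT = 8.617×10⁻⁵ × 1130 K = 0.097372 eV.
n₀/n₂ = exp[−(E₀−E₂)/kT] = exp(−(-0.312 eV)/(0.097372 eV)) = exp(3.2042) = 24.6.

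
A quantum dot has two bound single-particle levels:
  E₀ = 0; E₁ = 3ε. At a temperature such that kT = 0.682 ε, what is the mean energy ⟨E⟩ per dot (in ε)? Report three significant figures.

0.0364 ε

Eᵢ/kT = 0, 4.3988.
Z = Σ e^(−Eᵢ/kT) = e^(−0) + e^(−4.3988) = 1.0000 + 0.012292 = 1.0123.
⟨E⟩ = Σ Eᵢ e^(−Eᵢ/kT) / Z = (0·1.0000 + 3·0.012292) / 1.0123 = 0.0364 ε.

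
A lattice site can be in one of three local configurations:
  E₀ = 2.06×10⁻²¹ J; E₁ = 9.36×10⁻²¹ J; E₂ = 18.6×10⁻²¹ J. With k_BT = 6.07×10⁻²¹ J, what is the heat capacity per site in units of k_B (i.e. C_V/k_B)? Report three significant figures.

0.518

Eᵢ/kT = 0.33937, 1.5420, 3.0643.
Z = Σ e^(−Eᵢ/kT) = e^(−0.33937) + e^(−1.5420) + e^(−3.0643) = 0.71222 + 0.21395 + 0.046687 = 0.97286.
⟨E⟩ = 4.4591, ⟨E²⟩ = 38.976.
C_V/k_B = (⟨E²⟩ − ⟨E⟩²)/(kT)² = (38.976 − 19.884)/36.845 = 0.518.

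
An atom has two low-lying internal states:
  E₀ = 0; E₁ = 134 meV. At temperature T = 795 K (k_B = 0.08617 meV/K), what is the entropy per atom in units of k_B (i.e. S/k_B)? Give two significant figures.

k_BT = 0.08617 × 795 K = 68.51 meV.
Eᵢ/kT = 0, 1.956.
Z = Σ e^(−Eᵢ/kT) = e^(−0) + e^(−1.956) = 1.000 + 0.1414 = 1.141.
⟨E⟩ = Σ EᵢPᵢ = 16.61 meV.
S/k_B = ln Z + ⟨E⟩/kT = ln(1.141) + 16.61/68.51 = 0.1319 + 0.2424 = 0.37.

0.37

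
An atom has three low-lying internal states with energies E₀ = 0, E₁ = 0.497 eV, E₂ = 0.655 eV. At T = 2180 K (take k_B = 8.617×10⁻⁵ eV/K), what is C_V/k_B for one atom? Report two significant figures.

0.72

k_BT = 8.617×10⁻⁵ × 2180 K = 0.1879 eV.
Eᵢ/kT = 0, 2.645, 3.486.
Z = Σ e^(−Eᵢ/kT) = e^(−0) + e^(−2.645) + e^(−3.486) = 1.000 + 0.07101 + 0.03062 = 1.102.
⟨E⟩ = 0.05023 eV, ⟨E²⟩ = 0.02784 eV².
C_V/k_B = (⟨E²⟩ − ⟨E⟩²)/(kT)² = (0.02784 − 0.002523)/0.03531 = 0.72.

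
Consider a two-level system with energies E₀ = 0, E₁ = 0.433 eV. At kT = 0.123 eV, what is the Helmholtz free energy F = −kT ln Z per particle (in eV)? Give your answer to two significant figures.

Eᵢ/kT = 0, 3.520.
Z = Σ e^(−Eᵢ/kT) = e^(−0) + e^(−3.520) = 1.000 + 0.02960 = 1.030.
F = −kT ln Z = −0.123 × ln(1.030) = −0.123 × 0.02956 = -0.0036 eV.

-0.0036 eV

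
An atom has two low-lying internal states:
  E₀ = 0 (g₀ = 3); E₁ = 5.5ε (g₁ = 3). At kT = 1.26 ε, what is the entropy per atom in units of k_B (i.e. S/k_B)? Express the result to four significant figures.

Eᵢ/kT = 0, 4.36508.
Z = Σ gᵢe^(−Eᵢ/kT) = 3·e^(−0) + 3·e^(−4.36508) = 3.00000 + 0.0381409 = 3.03814.
⟨E⟩ = Σ EᵢPᵢ = 0.0690472 ε.
S/k_B = ln Z + ⟨E⟩/kT = ln(3.03814) + 0.0690472/1.26 = 1.11125 + 0.0547994 = 1.166.

1.166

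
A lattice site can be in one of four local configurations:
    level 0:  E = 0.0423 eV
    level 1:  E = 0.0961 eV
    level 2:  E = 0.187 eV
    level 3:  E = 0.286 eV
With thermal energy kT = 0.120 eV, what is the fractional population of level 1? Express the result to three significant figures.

0.309

Eᵢ/kT = 0.35250, 0.80083, 1.5583, 2.3833.
Z = Σ e^(−Eᵢ/kT) = e^(−0.35250) + e^(−0.80083) + e^(−1.5583) + e^(−2.3833) = 0.70293 + 0.44896 + 0.21049 + 0.092246 = 1.4546.
P₁ = e^(−E₁/kT) / Z = 0.44896/1.4546 = 0.309.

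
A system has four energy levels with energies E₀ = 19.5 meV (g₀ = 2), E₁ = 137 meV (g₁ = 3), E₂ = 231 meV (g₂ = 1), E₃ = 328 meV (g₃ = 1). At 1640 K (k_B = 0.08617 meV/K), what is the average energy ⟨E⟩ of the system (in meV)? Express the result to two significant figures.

k_BT = 0.08617 × 1640 K = 141.3 meV.
Eᵢ/kT = 0.1380, 0.9696, 1.635, 2.321.
Z = Σ gᵢe^(−Eᵢ/kT) = 2·e^(−0.1380) + 3·e^(−0.9696) + 1·e^(−1.635) + 1·e^(−2.321) = 1.742 + 1.138 + 0.1950 + 0.09818 = 3.173.
⟨E⟩ = Σ Eᵢ gᵢe^(−Eᵢ/kT) / Z = (19.5·1.742 + 137·1.138 + 231·0.1950 + 328·0.09818) / 3.173 = 84 meV.

84 meV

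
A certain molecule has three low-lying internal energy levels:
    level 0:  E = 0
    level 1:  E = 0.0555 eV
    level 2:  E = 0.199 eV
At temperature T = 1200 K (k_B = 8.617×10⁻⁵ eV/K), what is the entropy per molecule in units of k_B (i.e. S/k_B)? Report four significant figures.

0.8921

k_BT = 8.617×10⁻⁵ × 1200 K = 0.103404 eV.
Eᵢ/kT = 0, 0.536730, 1.92449.
Z = Σ e^(−Eᵢ/kT) = e^(−0) + e^(−0.536730) + e^(−1.92449) = 1.00000 + 0.584657 + 0.145950 = 1.73061.
⟨E⟩ = Σ EᵢPᵢ = 0.0355323 eV.
S/k_B = ln Z + ⟨E⟩/kT = ln(1.73061) + 0.0355323/0.103404 = 0.548474 + 0.343626 = 0.8921.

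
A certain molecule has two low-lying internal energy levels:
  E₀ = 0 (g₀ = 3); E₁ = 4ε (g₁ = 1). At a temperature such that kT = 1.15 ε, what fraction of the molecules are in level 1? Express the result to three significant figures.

Eᵢ/kT = 0, 3.4783.
Z = Σ gᵢe^(−Eᵢ/kT) = 3·e^(−0) + 1·e^(−3.4783) = 3.0000 + 0.030860 = 3.0309.
P₁ = g₁ e^(−E₁/kT) / Z = 0.030860/3.0309 = 0.0102.

0.0102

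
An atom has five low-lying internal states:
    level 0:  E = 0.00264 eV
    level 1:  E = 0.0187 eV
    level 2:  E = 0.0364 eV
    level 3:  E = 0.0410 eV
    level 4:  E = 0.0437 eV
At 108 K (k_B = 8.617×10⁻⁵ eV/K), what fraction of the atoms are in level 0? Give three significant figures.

k_BT = 8.617×10⁻⁵ × 108 K = 0.0093064 eV.
Eᵢ/kT = 0.28368, 2.0094, 3.9113, 4.4056, 4.6957.
Z = Σ e^(−Eᵢ/kT) = e^(−0.28368) + e^(−2.0094) + e^(−3.9113) + e^(−4.4056) + e^(−4.6957) = 0.75301 + 0.13407 + 0.020014 + 0.012209 + 0.0091345 = 0.92844.
P₀ = e^(−E₀/kT) / Z = 0.75301/0.92844 = 0.811.

0.811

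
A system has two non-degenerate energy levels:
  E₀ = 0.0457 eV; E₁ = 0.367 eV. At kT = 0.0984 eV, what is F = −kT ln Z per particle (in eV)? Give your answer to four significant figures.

Eᵢ/kT = 0.464431, 3.72967.
Z = Σ e^(−Eᵢ/kT) = e^(−0.464431) + e^(−3.72967) = 0.628493 + 0.0240008 = 0.652494.
F = −kT ln Z = −0.0984 × ln(0.652494) = −0.0984 × -0.426953 = 0.04201 eV.

0.04201 eV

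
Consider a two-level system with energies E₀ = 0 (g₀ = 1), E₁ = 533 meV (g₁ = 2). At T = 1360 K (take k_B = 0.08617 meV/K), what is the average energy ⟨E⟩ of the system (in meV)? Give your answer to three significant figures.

k_BT = 0.08617 × 1360 K = 117.19 meV.
Eᵢ/kT = 0, 4.5482.
Z = Σ gᵢe^(−Eᵢ/kT) = 1·e^(−0) + 2·e^(−4.5482) = 1.0000 + 0.021172 = 1.0212.
⟨E⟩ = Σ Eᵢ gᵢe^(−Eᵢ/kT) / Z = (0·1.0000 + 533·0.021172) / 1.0212 = 11.1 meV.

11.1 meV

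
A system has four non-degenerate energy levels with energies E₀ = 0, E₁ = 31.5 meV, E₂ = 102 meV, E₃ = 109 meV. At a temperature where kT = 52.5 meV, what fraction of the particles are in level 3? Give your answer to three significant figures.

0.0690

Eᵢ/kT = 0, 0.60000, 1.9429, 2.0762.
Z = Σ e^(−Eᵢ/kT) = e^(−0) + e^(−0.60000) + e^(−1.9429) + e^(−2.0762) = 1.0000 + 0.54881 + 0.14329 + 0.12541 = 1.8175.
P₃ = e^(−E₃/kT) / Z = 0.12541/1.8175 = 0.0690.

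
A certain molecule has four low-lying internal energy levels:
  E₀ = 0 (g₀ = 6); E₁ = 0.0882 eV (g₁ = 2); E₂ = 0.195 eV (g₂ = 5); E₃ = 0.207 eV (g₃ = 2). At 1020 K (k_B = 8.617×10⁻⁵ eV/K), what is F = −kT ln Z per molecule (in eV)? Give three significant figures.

k_BT = 8.617×10⁻⁵ × 1020 K = 0.087893 eV.
Eᵢ/kT = 0, 1.0035, 2.2186, 2.3551.
Z = Σ gᵢe^(−Eᵢ/kT) = 6·e^(−0) + 2·e^(−1.0035) + 5·e^(−2.2186) + 2·e^(−2.3551) = 6.0000 + 0.73319 + 0.54381 + 0.18977 = 7.4668.
F = −kT ln Z = −0.087893 × ln(7.4668) = −0.087893 × 2.0105 = -0.177 eV.

-0.177 eV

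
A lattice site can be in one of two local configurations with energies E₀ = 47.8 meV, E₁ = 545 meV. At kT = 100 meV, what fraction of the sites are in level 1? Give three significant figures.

Eᵢ/kT = 0.47800, 5.4500.
Z = Σ e^(−Eᵢ/kT) = e^(−0.47800) + e^(−5.4500) = 0.62002 + 0.0042963 = 0.62432.
P₁ = e^(−E₁/kT) / Z = 0.0042963/0.62432 = 0.00688.

0.00688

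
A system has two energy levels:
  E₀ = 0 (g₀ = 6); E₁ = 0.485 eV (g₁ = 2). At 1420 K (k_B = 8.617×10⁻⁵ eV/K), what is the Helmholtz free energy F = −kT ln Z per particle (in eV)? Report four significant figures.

-0.2200 eV

k_BT = 8.617×10⁻⁵ × 1420 K = 0.122361 eV.
Eᵢ/kT = 0, 3.96368.
Z = Σ gᵢe^(−Eᵢ/kT) = 6·e^(−0) + 2·e^(−3.96368) = 6.00000 + 0.0379862 = 6.03799.
F = −kT ln Z = −0.122361 × ln(6.03799) = −0.122361 × 1.79807 = -0.2200 eV.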